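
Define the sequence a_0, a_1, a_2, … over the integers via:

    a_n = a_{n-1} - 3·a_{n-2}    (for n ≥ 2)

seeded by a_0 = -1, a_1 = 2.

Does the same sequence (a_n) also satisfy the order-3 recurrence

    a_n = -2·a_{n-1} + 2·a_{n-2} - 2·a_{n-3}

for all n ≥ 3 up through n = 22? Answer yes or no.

Terms a_0..a_22: -1, 2, 5, -1, -16, -13, 35, 74, -31, -253, -160, 599, 1079, -718, -3955, -1801, 10064, 15467, -14725, -61126, -16951, 166427, 217280
n=3: candidate gives -4, actual a_3 = -1 ✗

no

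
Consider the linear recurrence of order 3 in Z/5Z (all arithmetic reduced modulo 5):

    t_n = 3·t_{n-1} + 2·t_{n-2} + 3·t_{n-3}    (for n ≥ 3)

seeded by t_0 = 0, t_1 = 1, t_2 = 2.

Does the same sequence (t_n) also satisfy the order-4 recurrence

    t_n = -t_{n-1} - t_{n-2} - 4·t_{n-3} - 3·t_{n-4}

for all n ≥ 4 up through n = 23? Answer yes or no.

yes

Terms t_0..t_23: 0, 1, 2, 3, 1, 0, 1, 1, 0, 0, 3, 4, 3, 1, 1, 4, 2, 2, 2, 1, 3, 2, 0, 3
n=4: candidate gives 1, actual t_4 = 1 ✓
n=5: candidate gives 0, actual t_5 = 0 ✓
n=6: candidate gives 1, actual t_6 = 1 ✓
n=7: candidate gives 1, actual t_7 = 1 ✓
n=8: candidate gives 0, actual t_8 = 0 ✓
n=9: candidate gives 0, actual t_9 = 0 ✓
n=10: candidate gives 3, actual t_10 = 3 ✓
n=11: candidate gives 4, actual t_11 = 4 ✓
n=12: candidate gives 3, actual t_12 = 3 ✓
n=13: candidate gives 1, actual t_13 = 1 ✓
n=14: candidate gives 1, actual t_14 = 1 ✓
n=15: candidate gives 4, actual t_15 = 4 ✓
n=16: candidate gives 2, actual t_16 = 2 ✓
n=17: candidate gives 2, actual t_17 = 2 ✓
n=18: candidate gives 2, actual t_18 = 2 ✓
n=19: candidate gives 1, actual t_19 = 1 ✓
n=20: candidate gives 3, actual t_20 = 3 ✓
n=21: candidate gives 2, actual t_21 = 2 ✓
n=22: candidate gives 0, actual t_22 = 0 ✓
n=23: candidate gives 3, actual t_23 = 3 ✓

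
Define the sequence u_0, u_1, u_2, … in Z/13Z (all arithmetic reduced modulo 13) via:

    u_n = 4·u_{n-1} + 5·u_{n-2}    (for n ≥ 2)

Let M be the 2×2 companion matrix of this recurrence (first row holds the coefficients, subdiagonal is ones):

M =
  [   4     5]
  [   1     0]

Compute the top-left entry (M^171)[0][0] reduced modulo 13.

0

(M^171)[0][0] is the top entry after applying M 171 times to the unit state (1, 0). Equivalently it is h_{172} for the auxiliary sequence (h_n) obeying the same recurrence with h_1 = 1 and h_i = 0 for 0 ≤ i < 1:
h_2 = 4·1 + 5·0 = 4
h_3 = 4·4 + 5·1 = 8
h_4 = 4·8 + 5·4 = 0
h_5 = 4·0 + 5·8 = 1
(h_4, h_5) = (0, 1) = (h_0, h_1), so the sequence has period 4.
172 ≡ 0 (mod 4), hence h_172 = h_0 = 0.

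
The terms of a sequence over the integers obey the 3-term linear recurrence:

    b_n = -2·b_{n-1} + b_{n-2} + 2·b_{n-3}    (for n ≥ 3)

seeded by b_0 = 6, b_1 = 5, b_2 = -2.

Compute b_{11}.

b_3 = -2·-2 + 1·5 + 2·6 = 21
b_4 = -2·21 + 1·-2 + 2·5 = -34
b_5 = -2·-34 + 1·21 + 2·-2 = 85
b_6 = -2·85 + 1·-34 + 2·21 = -162
b_7 = -2·-162 + 1·85 + 2·-34 = 341
b_8 = -2·341 + 1·-162 + 2·85 = -674
b_9 = -2·-674 + 1·341 + 2·-162 = 1365
b_10 = -2·1365 + 1·-674 + 2·341 = -2722
b_11 = -2·-2722 + 1·1365 + 2·-674 = 5461

5461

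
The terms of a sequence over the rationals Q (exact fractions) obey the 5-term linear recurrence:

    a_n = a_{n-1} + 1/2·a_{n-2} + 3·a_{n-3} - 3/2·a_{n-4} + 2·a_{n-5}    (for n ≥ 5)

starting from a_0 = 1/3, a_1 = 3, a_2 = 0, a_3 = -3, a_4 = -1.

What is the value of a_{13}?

-2936/3

a_5 = 1·-1 + 1/2·-3 + 3·0 + -3/2·3 + 2·1/3 = -19/3
a_6 = 1·-19/3 + 1/2·-1 + 3·-3 + -3/2·0 + 2·3 = -59/6
a_7 = 1·-59/6 + 1/2·-19/3 + 3·-1 + -3/2·-3 + 2·0 = -23/2
a_8 = 1·-23/2 + 1/2·-59/6 + 3·-19/3 + -3/2·-1 + 2·-3 = -479/12
a_9 = 1·-479/12 + 1/2·-23/2 + 3·-59/6 + -3/2·-19/3 + 2·-1 = -203/3
a_10 = 1·-203/3 + 1/2·-479/12 + 3·-23/2 + -3/2·-59/6 + 2·-19/3 = -2881/24
a_11 = 1·-2881/24 + 1/2·-203/3 + 3·-479/12 + -3/2·-23/2 + 2·-59/6 = -6625/24
a_12 = 1·-6625/24 + 1/2·-2881/24 + 3·-203/3 + -3/2·-479/12 + 2·-23/2 = -8035/16
a_13 = 1·-8035/16 + 1/2·-6625/24 + 3·-2881/24 + -3/2·-203/3 + 2·-479/12 = -2936/3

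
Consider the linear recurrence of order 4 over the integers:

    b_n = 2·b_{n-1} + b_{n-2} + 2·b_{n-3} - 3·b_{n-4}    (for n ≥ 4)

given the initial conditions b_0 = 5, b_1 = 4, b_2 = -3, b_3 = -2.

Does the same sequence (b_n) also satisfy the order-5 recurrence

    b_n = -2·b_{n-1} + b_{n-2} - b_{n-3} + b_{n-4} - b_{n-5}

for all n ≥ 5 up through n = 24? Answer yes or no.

no

Terms b_0..b_24: 5, 4, -3, -2, -14, -48, -105, -280, -719, -1784, -4532, -11446, -28835, -72828, -183787, -463734, -1170406, -2953636, -7453785, -18810816, -47471471, -119800420, -302332588, -762976090, -1925471195
n=5: candidate gives 28, actual b_5 = -48 ✗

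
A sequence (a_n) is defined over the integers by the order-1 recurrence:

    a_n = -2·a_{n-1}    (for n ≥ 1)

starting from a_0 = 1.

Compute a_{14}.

16384

a_1 = -2·1 = -2
a_2 = -2·-2 = 4
a_3 = -2·4 = -8
a_4 = -2·-8 = 16
a_5 = -2·16 = -32
a_6 = -2·-32 = 64
a_7 = -2·64 = -128
a_8 = -2·-128 = 256
a_9 = -2·256 = -512
a_10 = -2·-512 = 1024
a_11 = -2·1024 = -2048
a_12 = -2·-2048 = 4096
a_13 = -2·4096 = -8192
a_14 = -2·-8192 = 16384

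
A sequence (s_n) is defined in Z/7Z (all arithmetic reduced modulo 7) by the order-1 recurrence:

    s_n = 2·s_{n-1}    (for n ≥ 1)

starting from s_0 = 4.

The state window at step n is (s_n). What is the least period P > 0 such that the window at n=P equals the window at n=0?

n=0: window = (4)
n=1: window = (1)
n=2: window = (2)
n=3: window = (4)
window at n=3 equals window at n=0 → period = 3

3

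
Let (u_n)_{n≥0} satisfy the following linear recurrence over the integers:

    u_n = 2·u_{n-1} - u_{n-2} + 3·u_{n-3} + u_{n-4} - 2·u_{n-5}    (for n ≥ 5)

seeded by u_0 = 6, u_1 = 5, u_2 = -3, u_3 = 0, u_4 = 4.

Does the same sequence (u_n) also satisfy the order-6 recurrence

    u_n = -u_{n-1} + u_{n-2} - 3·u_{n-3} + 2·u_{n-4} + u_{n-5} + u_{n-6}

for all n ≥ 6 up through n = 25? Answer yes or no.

no

Terms u_0..u_25: 6, 5, -3, 0, 4, -8, -33, -40, -67, -209, -488, -942, -2010, -4617, -10120, -21619, -47095, -103528, -225704, -490544, -1069825, -2335556, -5091567, -11096189, -24196216, -52766850
n=6: candidate gives 17, actual u_6 = -33 ✗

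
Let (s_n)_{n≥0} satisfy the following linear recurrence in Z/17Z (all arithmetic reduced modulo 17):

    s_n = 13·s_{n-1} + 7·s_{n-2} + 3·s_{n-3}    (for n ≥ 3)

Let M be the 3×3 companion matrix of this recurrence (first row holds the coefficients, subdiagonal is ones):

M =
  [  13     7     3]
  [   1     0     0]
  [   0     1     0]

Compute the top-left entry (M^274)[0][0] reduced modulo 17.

(M^274)[0][0] is the top entry after applying M 274 times to the unit state (1, 0, 0). Equivalently it is h_{276} for the auxiliary sequence (h_n) obeying the same recurrence with h_2 = 1 and h_i = 0 for 0 ≤ i < 2:
h_3 = 13·1 + 7·0 + 3·0 = 13
h_4 = 13·13 + 7·1 + 3·0 = 6
h_5 = 13·6 + 7·13 + 3·1 = 2
h_6 = 13·2 + 7·6 + 3·13 = 5
h_7 = 13·5 + 7·2 + 3·6 = 12
h_8 = 13·12 + 7·5 + 3·2 = 10
Continuing the recurrence:
  h_9 = 8;  h_10 = 6;  h_11 = 11;  h_12 = 5;  h_13 = 7;  h_14 = 6
  h_15 = 6;  h_16 = 5;  h_17 = 6;  h_18 = 12;  h_19 = 9;  h_20 = 15
  h_21 = 5;  h_22 = 10;  h_23 = 6;  h_24 = 10;  h_25 = 15;  h_26 = 11
  h_27 = 6;  h_28 = 13;  h_29 = 6;  h_30 = 0;  h_31 = 13;  h_32 = 0
  h_33 = 6;  h_34 = 15;  h_35 = 16;  h_36 = 8;  h_37 = 6;  h_38 = 12
  h_39 = 1;  h_40 = 13;  h_41 = 8;  h_42 = 11;  h_43 = 0;  h_44 = 16
  h_45 = 3;  h_46 = 15;  h_47 = 9;  h_48 = 10;  h_49 = 0;  h_50 = 12
  h_51 = 16;  h_52 = 3;  h_53 = 0;  h_54 = 1;  h_55 = 5;  h_56 = 4
  h_57 = 5;  h_58 = 6;  h_59 = 6;  h_60 = 16;  h_61 = 13;  h_62 = 10
  h_63 = 14;  h_64 = 2;  h_65 = 1;  h_66 = 1;  h_67 = 9;  h_68 = 8
  h_69 = 0;  h_70 = 15;  h_71 = 15;  h_72 = 11;  h_73 = 4;  h_74 = 4
  h_75 = 11;  h_76 = 13;  h_77 = 3;  h_78 = 10;  h_79 = 3;  h_80 = 16
  h_81 = 4;  h_82 = 3;  h_83 = 13;  h_84 = 15;  h_85 = 6;  h_86 = 1
  h_87 = 15;  h_88 = 16;  h_89 = 10;  h_90 = 15;  h_91 = 7;  h_92 = 5
  h_93 = 6;  h_94 = 15;  h_95 = 14;  h_96 = 16;  h_97 = 11;  h_98 = 8
  h_99 = 8;  h_100 = 6;  h_101 = 5;  h_102 = 12;  h_103 = 5;  h_104 = 11
  h_105 = 10;  h_106 = 1;  h_107 = 14;  h_108 = 15;  h_109 = 7;  h_110 = 0
  h_111 = 9;  h_112 = 2;  h_113 = 4;  h_114 = 8;  h_115 = 2;  h_116 = 9
  h_117 = 2;  h_118 = 10;  h_119 = 1;  h_120 = 4;  h_121 = 4;  h_122 = 15
  h_123 = 14;  h_124 = 10;  h_125 = 1;  h_126 = 6;  h_127 = 13;  h_128 = 10
  h_129 = 1;  h_130 = 3;  h_131 = 8;  h_132 = 9;  h_133 = 12;  h_134 = 5
  h_135 = 6;  h_136 = 13;  h_137 = 5;  h_138 = 4;  h_139 = 7;  h_140 = 15
  h_141 = 1;  h_142 = 3;  h_143 = 6;  h_144 = 0;  h_145 = 0;  h_146 = 1
  h_147 = 13;  h_148 = 6;  h_149 = 2;  h_150 = 5;  h_151 = 12;  h_152 = 10
  h_153 = 8;  h_154 = 6;  h_155 = 11;  h_156 = 5;  h_157 = 7;  h_158 = 6
  h_159 = 6;  h_160 = 5;  h_161 = 6;  h_162 = 12;  h_163 = 9;  h_164 = 15
  h_165 = 5;  h_166 = 10;  h_167 = 6;  h_168 = 10;  h_169 = 15;  h_170 = 11
  h_171 = 6;  h_172 = 13;  h_173 = 6;  h_174 = 0;  h_175 = 13;  h_176 = 0
  h_177 = 6;  h_178 = 15;  h_179 = 16;  h_180 = 8;  h_181 = 6;  h_182 = 12
  h_183 = 1;  h_184 = 13;  h_185 = 8;  h_186 = 11;  h_187 = 0;  h_188 = 16
  h_189 = 3;  h_190 = 15;  h_191 = 9;  h_192 = 10;  h_193 = 0;  h_194 = 12
  h_195 = 16;  h_196 = 3;  h_197 = 0;  h_198 = 1;  h_199 = 5;  h_200 = 4
  h_201 = 5;  h_202 = 6;  h_203 = 6;  h_204 = 16;  h_205 = 13;  h_206 = 10
  h_207 = 14;  h_208 = 2;  h_209 = 1;  h_210 = 1;  h_211 = 9;  h_212 = 8
  h_213 = 0;  h_214 = 15;  h_215 = 15;  h_216 = 11;  h_217 = 4;  h_218 = 4
  h_219 = 11;  h_220 = 13;  h_221 = 3;  h_222 = 10;  h_223 = 3;  h_224 = 16
  h_225 = 4;  h_226 = 3;  h_227 = 13;  h_228 = 15;  h_229 = 6;  h_230 = 1
  h_231 = 15;  h_232 = 16;  h_233 = 10;  h_234 = 15;  h_235 = 7;  h_236 = 5
  h_237 = 6;  h_238 = 15;  h_239 = 14;  h_240 = 16;  h_241 = 11;  h_242 = 8
  h_243 = 8;  h_244 = 6;  h_245 = 5;  h_246 = 12;  h_247 = 5;  h_248 = 11
  h_249 = 10;  h_250 = 1;  h_251 = 14;  h_252 = 15;  h_253 = 7;  h_254 = 0
  h_255 = 9;  h_256 = 2;  h_257 = 4;  h_258 = 8;  h_259 = 2;  h_260 = 9
  h_261 = 2;  h_262 = 10;  h_263 = 1;  h_264 = 4;  h_265 = 4;  h_266 = 15
  h_267 = 14;  h_268 = 10;  h_269 = 1;  h_270 = 6;  h_271 = 13;  h_272 = 10
  h_273 = 1;  h_274 = 3
h_275 = 13·3 + 7·1 + 3·10 = 8
h_276 = 13·8 + 7·3 + 3·1 = 9

9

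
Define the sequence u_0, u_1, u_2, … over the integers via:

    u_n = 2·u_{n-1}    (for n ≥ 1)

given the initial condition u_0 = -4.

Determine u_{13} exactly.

-32768

u_1 = 2·-4 = -8
u_2 = 2·-8 = -16
u_3 = 2·-16 = -32
u_4 = 2·-32 = -64
u_5 = 2·-64 = -128
u_6 = 2·-128 = -256
u_7 = 2·-256 = -512
u_8 = 2·-512 = -1024
u_9 = 2·-1024 = -2048
u_10 = 2·-2048 = -4096
u_11 = 2·-4096 = -8192
u_12 = 2·-8192 = -16384
u_13 = 2·-16384 = -32768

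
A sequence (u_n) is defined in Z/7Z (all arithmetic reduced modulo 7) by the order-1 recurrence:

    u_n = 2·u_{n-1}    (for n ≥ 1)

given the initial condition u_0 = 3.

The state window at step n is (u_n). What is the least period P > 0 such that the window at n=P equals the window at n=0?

3

n=0: window = (3)
n=1: window = (6)
n=2: window = (5)
n=3: window = (3)
window at n=3 equals window at n=0 → period = 3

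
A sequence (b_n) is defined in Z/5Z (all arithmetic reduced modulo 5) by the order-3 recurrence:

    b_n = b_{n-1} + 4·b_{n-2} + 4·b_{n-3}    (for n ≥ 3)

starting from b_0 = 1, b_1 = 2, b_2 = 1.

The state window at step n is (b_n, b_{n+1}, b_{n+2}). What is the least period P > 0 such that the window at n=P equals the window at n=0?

n=0: window = (1, 2, 1)
n=1: window = (2, 1, 3)
n=2: window = (1, 3, 0)
n=3: window = (3, 0, 1)
n=4: window = (0, 1, 3)
n=5: window = (1, 3, 2)
n=6: window = (3, 2, 3)
n=7: window = (2, 3, 3)
n=8: window = (3, 3, 3)
n=9: window = (3, 3, 2)
n=10: window = (3, 2, 1)
n=11: window = (2, 1, 1)
n=12: window = (1, 1, 3)
n=13: window = (1, 3, 1)
n=14: window = (3, 1, 2)
n=15: window = (1, 2, 3)
n=16: window = (2, 3, 0)
n=17: window = (3, 0, 0)
n=18: window = (0, 0, 2)
n=19: window = (0, 2, 2)
n=20: window = (2, 2, 0)
n=21: window = (2, 0, 1)
n=22: window = (0, 1, 4)
n=23: window = (1, 4, 3)
n=24: window = (4, 3, 3)
n=25: window = (3, 3, 1)
n=26: window = (3, 1, 0)
n=27: window = (1, 0, 1)
n=28: window = (0, 1, 0)
n=29: window = (1, 0, 4)
n=30: window = (0, 4, 3)
n=31: window = (4, 3, 4)
n=32: window = (3, 4, 2)
n=33: window = (4, 2, 0)
n=34: window = (2, 0, 4)
n=35: window = (0, 4, 2)
n=36: window = (4, 2, 3)
n=37: window = (2, 3, 2)
n=38: window = (3, 2, 2)
n=39: window = (2, 2, 2)
n=40: window = (2, 2, 3)
…
n=60: window = (4, 0, 1)
n=61: window = (0, 1, 2)
n=62: window = (1, 2, 1)
window at n=62 equals window at n=0 → period = 62

62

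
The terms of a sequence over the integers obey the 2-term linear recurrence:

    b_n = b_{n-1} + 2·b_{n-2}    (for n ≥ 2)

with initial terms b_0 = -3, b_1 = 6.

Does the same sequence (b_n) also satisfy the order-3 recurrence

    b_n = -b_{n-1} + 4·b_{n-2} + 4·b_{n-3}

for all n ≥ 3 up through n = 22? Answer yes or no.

Terms b_0..b_22: -3, 6, 0, 12, 12, 36, 60, 132, 252, 516, 1020, 2052, 4092, 8196, 16380, 32772, 65532, 131076, 262140, 524292, 1048572, 2097156, 4194300
n=3: candidate gives 12, actual b_3 = 12 ✓
n=4: candidate gives 12, actual b_4 = 12 ✓
n=5: candidate gives 36, actual b_5 = 36 ✓
n=6: candidate gives 60, actual b_6 = 60 ✓
n=7: candidate gives 132, actual b_7 = 132 ✓
n=8: candidate gives 252, actual b_8 = 252 ✓
n=9: candidate gives 516, actual b_9 = 516 ✓
n=10: candidate gives 1020, actual b_10 = 1020 ✓
n=11: candidate gives 2052, actual b_11 = 2052 ✓
n=12: candidate gives 4092, actual b_12 = 4092 ✓
n=13: candidate gives 8196, actual b_13 = 8196 ✓
n=14: candidate gives 16380, actual b_14 = 16380 ✓
n=15: candidate gives 32772, actual b_15 = 32772 ✓
n=16: candidate gives 65532, actual b_16 = 65532 ✓
n=17: candidate gives 131076, actual b_17 = 131076 ✓
n=18: candidate gives 262140, actual b_18 = 262140 ✓
n=19: candidate gives 524292, actual b_19 = 524292 ✓
n=20: candidate gives 1048572, actual b_20 = 1048572 ✓
n=21: candidate gives 2097156, actual b_21 = 2097156 ✓
n=22: candidate gives 4194300, actual b_22 = 4194300 ✓

yes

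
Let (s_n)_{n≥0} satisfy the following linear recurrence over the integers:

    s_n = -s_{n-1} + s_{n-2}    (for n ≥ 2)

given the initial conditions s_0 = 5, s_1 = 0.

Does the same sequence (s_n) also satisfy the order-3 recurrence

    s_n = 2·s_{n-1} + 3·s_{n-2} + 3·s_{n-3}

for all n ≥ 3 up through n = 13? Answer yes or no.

no

Terms s_0..s_13: 5, 0, 5, -5, 10, -15, 25, -40, 65, -105, 170, -275, 445, -720
n=3: candidate gives 25, actual s_3 = -5 ✗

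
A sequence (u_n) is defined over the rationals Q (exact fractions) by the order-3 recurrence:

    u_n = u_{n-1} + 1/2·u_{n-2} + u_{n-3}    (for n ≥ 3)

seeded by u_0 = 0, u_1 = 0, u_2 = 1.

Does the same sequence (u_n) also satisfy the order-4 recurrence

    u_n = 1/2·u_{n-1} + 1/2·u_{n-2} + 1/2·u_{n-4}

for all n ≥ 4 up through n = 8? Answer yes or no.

Terms u_0..u_8: 0, 0, 1, 1, 3/2, 3, 19/4, 31/4, 105/8
n=4: candidate gives 1, actual u_4 = 3/2 ✗

no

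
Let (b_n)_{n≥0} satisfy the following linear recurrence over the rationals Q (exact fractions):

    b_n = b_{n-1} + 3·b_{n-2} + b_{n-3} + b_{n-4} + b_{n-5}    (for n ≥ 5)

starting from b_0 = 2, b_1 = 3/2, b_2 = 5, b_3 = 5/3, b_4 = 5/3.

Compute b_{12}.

21340/3

b_5 = 1·5/3 + 3·5/3 + 1·5 + 1·3/2 + 1·2 = 91/6
b_6 = 1·91/6 + 3·5/3 + 1·5/3 + 1·5 + 1·3/2 = 85/3
b_7 = 1·85/3 + 3·91/6 + 1·5/3 + 1·5/3 + 1·5 = 493/6
b_8 = 1·493/6 + 3·85/3 + 1·91/6 + 1·5/3 + 1·5/3 = 557/3
b_9 = 1·557/3 + 3·493/6 + 1·85/3 + 1·91/6 + 1·5/3 = 1432/3
b_10 = 1·1432/3 + 3·557/3 + 1·493/6 + 1·85/3 + 1·91/6 = 1160
b_11 = 1·1160 + 3·1432/3 + 1·557/3 + 1·493/6 + 1·85/3 = 17329/6
b_12 = 1·17329/6 + 3·1160 + 1·1432/3 + 1·557/3 + 1·493/6 = 21340/3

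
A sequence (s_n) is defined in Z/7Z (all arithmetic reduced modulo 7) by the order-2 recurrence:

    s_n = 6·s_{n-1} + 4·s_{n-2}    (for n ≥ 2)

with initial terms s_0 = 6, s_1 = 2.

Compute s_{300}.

s_2 = 6·2 + 4·6 = 1
s_3 = 6·1 + 4·2 = 0
s_4 = 6·0 + 4·1 = 4
s_5 = 6·4 + 4·0 = 3
s_6 = 6·3 + 4·4 = 6
s_7 = 6·6 + 4·3 = 6
s_8 = 6·6 + 4·6 = 4
s_9 = 6·4 + 4·6 = 6
s_10 = 6·6 + 4·4 = 3
s_11 = 6·3 + 4·6 = 0
s_12 = 6·0 + 4·3 = 5
s_13 = 6·5 + 4·0 = 2
s_14 = 6·2 + 4·5 = 4
s_15 = 6·4 + 4·2 = 4
s_16 = 6·4 + 4·4 = 5
s_17 = 6·5 + 4·4 = 4
s_18 = 6·4 + 4·5 = 2
s_19 = 6·2 + 4·4 = 0
s_20 = 6·0 + 4·2 = 1
s_21 = 6·1 + 4·0 = 6
s_22 = 6·6 + 4·1 = 5
s_23 = 6·5 + 4·6 = 5
s_24 = 6·5 + 4·5 = 1
s_25 = 6·1 + 4·5 = 5
s_26 = 6·5 + 4·1 = 6
s_27 = 6·6 + 4·5 = 0
s_28 = 6·0 + 4·6 = 3
s_29 = 6·3 + 4·0 = 4
s_30 = 6·4 + 4·3 = 1
s_31 = 6·1 + 4·4 = 1
s_32 = 6·1 + 4·1 = 3
s_33 = 6·3 + 4·1 = 1
s_34 = 6·1 + 4·3 = 4
s_35 = 6·4 + 4·1 = 0
s_36 = 6·0 + 4·4 = 2
s_37 = 6·2 + 4·0 = 5
s_38 = 6·5 + 4·2 = 3
s_39 = 6·3 + 4·5 = 3
s_40 = 6·3 + 4·3 = 2
s_41 = 6·2 + 4·3 = 3
s_42 = 6·3 + 4·2 = 5
s_43 = 6·5 + 4·3 = 0
s_44 = 6·0 + 4·5 = 6
s_45 = 6·6 + 4·0 = 1
s_46 = 6·1 + 4·6 = 2
s_47 = 6·2 + 4·1 = 2
s_48 = 6·2 + 4·2 = 6
s_49 = 6·6 + 4·2 = 2
(s_48, s_49) = (6, 2) = (s_0, s_1), so the sequence has period 48.
300 ≡ 12 (mod 48), hence s_300 = s_12 = 5.

5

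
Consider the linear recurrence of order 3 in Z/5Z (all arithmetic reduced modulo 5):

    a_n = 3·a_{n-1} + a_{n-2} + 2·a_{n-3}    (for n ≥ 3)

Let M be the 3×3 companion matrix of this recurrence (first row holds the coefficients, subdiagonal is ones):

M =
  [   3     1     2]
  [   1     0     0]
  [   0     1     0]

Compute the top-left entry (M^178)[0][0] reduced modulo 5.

0

(M^178)[0][0] is the top entry after applying M 178 times to the unit state (1, 0, 0). Equivalently it is h_{180} for the auxiliary sequence (h_n) obeying the same recurrence with h_2 = 1 and h_i = 0 for 0 ≤ i < 2:
h_3 = 3·1 + 1·0 + 2·0 = 3
h_4 = 3·3 + 1·1 + 2·0 = 0
h_5 = 3·0 + 1·3 + 2·1 = 0
h_6 = 3·0 + 1·0 + 2·3 = 1
(h_4, h_5, h_6) = (0, 0, 1) = (h_0, h_1, h_2), so the sequence has period 4.
180 ≡ 0 (mod 4), hence h_180 = h_0 = 0.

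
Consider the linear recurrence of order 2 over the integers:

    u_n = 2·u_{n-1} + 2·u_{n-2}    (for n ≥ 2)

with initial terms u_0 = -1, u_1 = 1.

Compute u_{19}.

u_2 = 2·1 + 2·-1 = 0
u_3 = 2·0 + 2·1 = 2
u_4 = 2·2 + 2·0 = 4
u_5 = 2·4 + 2·2 = 12
u_6 = 2·12 + 2·4 = 32
u_7 = 2·32 + 2·12 = 88
u_8 = 2·88 + 2·32 = 240
u_9 = 2·240 + 2·88 = 656
u_10 = 2·656 + 2·240 = 1792
u_11 = 2·1792 + 2·656 = 4896
u_12 = 2·4896 + 2·1792 = 13376
u_13 = 2·13376 + 2·4896 = 36544
u_14 = 2·36544 + 2·13376 = 99840
u_15 = 2·99840 + 2·36544 = 272768
u_16 = 2·272768 + 2·99840 = 745216
u_17 = 2·745216 + 2·272768 = 2035968
u_18 = 2·2035968 + 2·745216 = 5562368
u_19 = 2·5562368 + 2·2035968 = 15196672

15196672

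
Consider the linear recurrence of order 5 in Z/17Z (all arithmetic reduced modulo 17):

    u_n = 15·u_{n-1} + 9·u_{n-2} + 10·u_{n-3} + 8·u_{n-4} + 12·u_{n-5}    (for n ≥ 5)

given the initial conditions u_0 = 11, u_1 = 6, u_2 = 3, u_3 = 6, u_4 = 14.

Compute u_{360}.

16

u_5 = 15·14 + 9·6 + 10·3 + 8·6 + 12·11 = 15
u_6 = 15·15 + 9·14 + 10·6 + 8·3 + 12·6 = 14
u_7 = 15·14 + 9·15 + 10·14 + 8·6 + 12·3 = 8
u_8 = 15·8 + 9·14 + 10·15 + 8·14 + 12·6 = 2
u_9 = 15·2 + 9·8 + 10·14 + 8·15 + 12·14 = 3
u_10 = 15·3 + 9·2 + 10·8 + 8·14 + 12·15 = 10
Continuing the recurrence:
  u_11 = 4;  u_12 = 3;  u_13 = 8;  u_14 = 14;  u_15 = 5;  u_16 = 13
  u_17 = 4;  u_18 = 10;  u_19 = 14;  u_20 = 11;  u_21 = 1;  u_22 = 8
  u_23 = 12;  u_24 = 8;  u_25 = 6;  u_26 = 1;  u_27 = 1;  u_28 = 3
  u_29 = 4;  u_30 = 7;  u_31 = 4;  u_32 = 12;  u_33 = 14;  u_34 = 3
  u_35 = 16;  u_36 = 7;  u_37 = 8;  u_38 = 8;  u_39 = 1;  u_40 = 7
  u_41 = 2;  u_42 = 8;  u_43 = 6;  u_44 = 12;  u_45 = 6;  u_46 = 6
  u_47 = 0;  u_48 = 10;  u_49 = 11;  u_50 = 1;  u_51 = 14;  u_52 = 1
  u_53 = 2;  u_54 = 13;  u_55 = 7;  u_56 = 10;  u_57 = 14;  u_58 = 5
  u_59 = 3;  u_60 = 3;  u_61 = 14;  u_62 = 16;  u_63 = 4;  u_64 = 13
  u_65 = 12;  u_66 = 4;  u_67 = 12;  u_68 = 12;  u_69 = 2;  u_70 = 9
  u_71 = 9;  u_72 = 0;  u_73 = 8;  u_74 = 0;  u_75 = 14;  u_76 = 7
  u_77 = 6;  u_78 = 15;  u_79 = 2;  u_80 = 7;  u_81 = 14;  u_82 = 9
  u_83 = 0;  u_84 = 12;  u_85 = 7;  u_86 = 11;  u_87 = 14;  u_88 = 16
  u_89 = 13;  u_90 = 5;  u_91 = 1;  u_92 = 10;  u_93 = 12;  u_94 = 0
  u_95 = 4;  u_96 = 0;  u_97 = 14;  u_98 = 3;  u_99 = 16;  u_100 = 13
  u_101 = 5;  u_102 = 0;  u_103 = 16;  u_104 = 8;  u_105 = 1;  u_106 = 1
  u_107 = 11;  u_108 = 15;  u_109 = 13;  u_110 = 1;  u_111 = 8;  u_112 = 1
  u_113 = 7;  u_114 = 1;  u_115 = 11;  u_116 = 8;  u_117 = 8;  u_118 = 3
  u_119 = 8;  u_120 = 15;  u_121 = 11;  u_122 = 7;  u_123 = 12;  u_124 = 8
  u_125 = 5;  u_126 = 13;  u_127 = 7;  u_128 = 4;  u_129 = 15;  u_130 = 2
  u_131 = 9;  u_132 = 11;  u_133 = 9;  u_134 = 10;  u_135 = 12;  u_136 = 12
  u_137 = 14;  u_138 = 14;  u_139 = 9;  u_140 = 12;  u_141 = 11;  u_142 = 14
  u_143 = 6;  u_144 = 3;  u_145 = 12;  u_146 = 1;  u_147 = 12;  u_148 = 14
  u_149 = 1;  u_150 = 5;  u_151 = 9;  u_152 = 4;  u_153 = 10;  u_154 = 5
  u_155 = 14;  u_156 = 2;  u_157 = 11;  u_158 = 7;  u_159 = 5;  u_160 = 7
  u_161 = 9;  u_162 = 11;  u_163 = 15;  u_164 = 3;  u_165 = 4;  u_166 = 8
  u_167 = 13;  u_168 = 1;  u_169 = 8;  u_170 = 14;  u_171 = 16;  u_172 = 15
  u_173 = 7;  u_174 = 13;  u_175 = 7;  u_176 = 9;  u_177 = 3;  u_178 = 10
  u_179 = 3;  u_180 = 15;  u_181 = 8;  u_182 = 10;  u_183 = 6;  u_184 = 8
  u_185 = 8;  u_186 = 3;  u_187 = 8;  u_188 = 6;  u_189 = 12;  u_190 = 9
  u_191 = 12;  u_192 = 15;  u_193 = 13;  u_194 = 3;  u_195 = 6;  u_196 = 1
  u_197 = 9;  u_198 = 10;  u_199 = 2;  u_200 = 1;  u_201 = 13;  u_202 = 4
  u_203 = 0;  u_204 = 11;  u_205 = 15;  u_206 = 2;  u_207 = 0;  u_208 = 1
  u_209 = 15;  u_210 = 5;  u_211 = 6;  u_212 = 4;  u_213 = 7;  u_214 = 13
  u_215 = 15;  u_216 = 6;  u_217 = 0;  u_218 = 1;  u_219 = 11;  u_220 = 11
  u_221 = 6;  u_222 = 1;  u_223 = 7;  u_224 = 3;  u_225 = 9;  u_226 = 6
  u_227 = 14;  u_228 = 3;  u_229 = 16;  u_230 = 2;  u_231 = 14;  u_232 = 2
  u_233 = 0;  u_234 = 9;  u_235 = 2;  u_236 = 6;  u_237 = 1;  u_238 = 8
  u_239 = 7;  u_240 = 4;  u_241 = 11;  u_242 = 7;  u_243 = 5;  u_244 = 7
  u_245 = 16;  u_246 = 14;  u_247 = 4;  u_248 = 3;  u_249 = 8;  u_250 = 15
  u_251 = 0;  u_252 = 15;  u_253 = 16;  u_254 = 13;  u_255 = 6;  u_256 = 11
  u_257 = 11;  u_258 = 8;  u_259 = 6;  u_260 = 7;  u_261 = 0;  u_262 = 13
  u_263 = 1;  u_264 = 5;  u_265 = 9;  u_266 = 5;  u_267 = 13;  u_268 = 8
  u_269 = 11;  u_270 = 5;  u_271 = 10;  u_272 = 15;  u_273 = 5;  u_274 = 6
  u_275 = 0;  u_276 = 4;  u_277 = 0;  u_278 = 8;  u_279 = 11;  u_280 = 14
  u_281 = 12;  u_282 = 4;  u_283 = 16;  u_284 = 11;  u_285 = 1;  u_286 = 8
  u_287 = 7;  u_288 = 8;  u_289 = 12;  u_290 = 7;  u_291 = 3;  u_292 = 2
  u_293 = 13;  u_294 = 1;  u_295 = 5;  u_296 = 11;  u_297 = 8;  u_298 = 8
  u_299 = 14;  u_300 = 0;  u_301 = 11;  u_302 = 6;  u_303 = 6;  u_304 = 14
  u_305 = 4;  u_306 = 1;  u_307 = 5;  u_308 = 2;  u_309 = 13;  u_310 = 13
  u_311 = 10;  u_312 = 14;  u_313 = 14;  u_314 = 16;  u_315 = 11;  u_316 = 1
  u_317 = 10;  u_318 = 4;  u_319 = 15;  u_320 = 8;  u_321 = 13;  u_322 = 8
  u_323 = 9;  u_324 = 3;  u_325 = 15;  u_326 = 1;  u_327 = 8;  u_328 = 3
  u_329 = 11;  u_330 = 1;  u_331 = 16;  u_332 = 3;  u_333 = 0;  u_334 = 4
  u_335 = 9;  u_336 = 13;  u_337 = 12;  u_338 = 11;  u_339 = 13;  u_340 = 14
  u_341 = 9;  u_342 = 11;  u_343 = 10;  u_344 = 12;  u_345 = 8;  u_346 = 14
  u_347 = 2;  u_348 = 10;  u_349 = 6;  u_350 = 0;  u_351 = 15;  u_352 = 15
  u_353 = 1;  u_354 = 15;  u_355 = 11;  u_356 = 15;  u_357 = 16;  u_358 = 5
u_359 = 15·5 + 9·16 + 10·15 + 8·11 + 12·15 = 8
u_360 = 15·8 + 9·5 + 10·16 + 8·15 + 12·11 = 16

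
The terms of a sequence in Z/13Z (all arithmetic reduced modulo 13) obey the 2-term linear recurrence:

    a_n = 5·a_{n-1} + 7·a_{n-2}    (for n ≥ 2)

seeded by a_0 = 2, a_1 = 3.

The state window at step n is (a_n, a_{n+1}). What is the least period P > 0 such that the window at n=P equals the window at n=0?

n=0: window = (2, 3)
n=1: window = (3, 3)
n=2: window = (3, 10)
n=3: window = (10, 6)
n=4: window = (6, 9)
n=5: window = (9, 9)
n=6: window = (9, 4)
n=7: window = (4, 5)
n=8: window = (5, 1)
n=9: window = (1, 1)
n=10: window = (1, 12)
n=11: window = (12, 2)
n=12: window = (2, 3)
window at n=12 equals window at n=0 → period = 12

12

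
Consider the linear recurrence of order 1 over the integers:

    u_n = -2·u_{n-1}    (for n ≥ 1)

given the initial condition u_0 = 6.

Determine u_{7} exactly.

u_1 = -2·6 = -12
u_2 = -2·-12 = 24
u_3 = -2·24 = -48
u_4 = -2·-48 = 96
u_5 = -2·96 = -192
u_6 = -2·-192 = 384
u_7 = -2·384 = -768

-768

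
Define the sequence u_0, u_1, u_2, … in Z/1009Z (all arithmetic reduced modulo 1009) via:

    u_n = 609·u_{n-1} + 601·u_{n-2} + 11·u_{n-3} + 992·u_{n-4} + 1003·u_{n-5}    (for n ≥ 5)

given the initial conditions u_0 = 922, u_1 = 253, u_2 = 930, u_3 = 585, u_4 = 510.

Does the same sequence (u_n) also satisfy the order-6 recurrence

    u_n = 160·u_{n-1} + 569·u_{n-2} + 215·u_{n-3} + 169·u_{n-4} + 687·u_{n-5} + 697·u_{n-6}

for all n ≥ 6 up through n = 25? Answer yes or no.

Terms u_0..u_25: 922, 253, 930, 585, 510, 668, 165, 655, 836, 240, 201, 371, 286, 786, 997, 607, 769, 628, 235, 129, 117, 871, 111, 507, 890, 4
n=6: candidate gives 113, actual u_6 = 165 ✗

no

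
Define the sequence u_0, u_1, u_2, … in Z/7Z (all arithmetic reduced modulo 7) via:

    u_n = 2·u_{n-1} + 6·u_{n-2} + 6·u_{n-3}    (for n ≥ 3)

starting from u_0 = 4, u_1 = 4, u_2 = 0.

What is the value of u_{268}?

u_3 = 2·0 + 6·4 + 6·4 = 6
u_4 = 2·6 + 6·0 + 6·4 = 1
u_5 = 2·1 + 6·6 + 6·0 = 3
u_6 = 2·3 + 6·1 + 6·6 = 6
u_7 = 2·6 + 6·3 + 6·1 = 1
u_8 = 2·1 + 6·6 + 6·3 = 0
u_9 = 2·0 + 6·1 + 6·6 = 0
u_10 = 2·0 + 6·0 + 6·1 = 6
u_11 = 2·6 + 6·0 + 6·0 = 5
u_12 = 2·5 + 6·6 + 6·0 = 4
u_13 = 2·4 + 6·5 + 6·6 = 4
u_14 = 2·4 + 6·4 + 6·5 = 6
u_15 = 2·6 + 6·4 + 6·4 = 4
u_16 = 2·4 + 6·6 + 6·4 = 5
u_17 = 2·5 + 6·4 + 6·6 = 0
u_18 = 2·0 + 6·5 + 6·4 = 5
u_19 = 2·5 + 6·0 + 6·5 = 5
u_20 = 2·5 + 6·5 + 6·0 = 5
u_21 = 2·5 + 6·5 + 6·5 = 0
u_22 = 2·0 + 6·5 + 6·5 = 4
u_23 = 2·4 + 6·0 + 6·5 = 3
u_24 = 2·3 + 6·4 + 6·0 = 2
u_25 = 2·2 + 6·3 + 6·4 = 4
u_26 = 2·4 + 6·2 + 6·3 = 3
u_27 = 2·3 + 6·4 + 6·2 = 0
u_28 = 2·0 + 6·3 + 6·4 = 0
u_29 = 2·0 + 6·0 + 6·3 = 4
u_30 = 2·4 + 6·0 + 6·0 = 1
u_31 = 2·1 + 6·4 + 6·0 = 5
u_32 = 2·5 + 6·1 + 6·4 = 5
u_33 = 2·5 + 6·5 + 6·1 = 4
u_34 = 2·4 + 6·5 + 6·5 = 5
u_35 = 2·5 + 6·4 + 6·5 = 1
u_36 = 2·1 + 6·5 + 6·4 = 0
u_37 = 2·0 + 6·1 + 6·5 = 1
u_38 = 2·1 + 6·0 + 6·1 = 1
u_39 = 2·1 + 6·1 + 6·0 = 1
u_40 = 2·1 + 6·1 + 6·1 = 0
u_41 = 2·0 + 6·1 + 6·1 = 5
u_42 = 2·5 + 6·0 + 6·1 = 2
u_43 = 2·2 + 6·5 + 6·0 = 6
u_44 = 2·6 + 6·2 + 6·5 = 5
u_45 = 2·5 + 6·6 + 6·2 = 2
u_46 = 2·2 + 6·5 + 6·6 = 0
u_47 = 2·0 + 6·2 + 6·5 = 0
u_48 = 2·0 + 6·0 + 6·2 = 5
u_49 = 2·5 + 6·0 + 6·0 = 3
u_50 = 2·3 + 6·5 + 6·0 = 1
u_51 = 2·1 + 6·3 + 6·5 = 1
u_52 = 2·1 + 6·1 + 6·3 = 5
u_53 = 2·5 + 6·1 + 6·1 = 1
u_54 = 2·1 + 6·5 + 6·1 = 3
u_55 = 2·3 + 6·1 + 6·5 = 0
u_56 = 2·0 + 6·3 + 6·1 = 3
u_57 = 2·3 + 6·0 + 6·3 = 3
u_58 = 2·3 + 6·3 + 6·0 = 3
u_59 = 2·3 + 6·3 + 6·3 = 0
u_60 = 2·0 + 6·3 + 6·3 = 1
u_61 = 2·1 + 6·0 + 6·3 = 6
u_62 = 2·6 + 6·1 + 6·0 = 4
u_63 = 2·4 + 6·6 + 6·1 = 1
u_64 = 2·1 + 6·4 + 6·6 = 6
u_65 = 2·6 + 6·1 + 6·4 = 0
u_66 = 2·0 + 6·6 + 6·1 = 0
u_67 = 2·0 + 6·0 + 6·6 = 1
u_68 = 2·1 + 6·0 + 6·0 = 2
u_69 = 2·2 + 6·1 + 6·0 = 3
u_70 = 2·3 + 6·2 + 6·1 = 3
u_71 = 2·3 + 6·3 + 6·2 = 1
u_72 = 2·1 + 6·3 + 6·3 = 3
u_73 = 2·3 + 6·1 + 6·3 = 2
u_74 = 2·2 + 6·3 + 6·1 = 0
u_75 = 2·0 + 6·2 + 6·3 = 2
u_76 = 2·2 + 6·0 + 6·2 = 2
u_77 = 2·2 + 6·2 + 6·0 = 2
u_78 = 2·2 + 6·2 + 6·2 = 0
u_79 = 2·0 + 6·2 + 6·2 = 3
u_80 = 2·3 + 6·0 + 6·2 = 4
u_81 = 2·4 + 6·3 + 6·0 = 5
u_82 = 2·5 + 6·4 + 6·3 = 3
u_83 = 2·3 + 6·5 + 6·4 = 4
u_84 = 2·4 + 6·3 + 6·5 = 0
u_85 = 2·0 + 6·4 + 6·3 = 0
u_86 = 2·0 + 6·0 + 6·4 = 3
u_87 = 2·3 + 6·0 + 6·0 = 6
u_88 = 2·6 + 6·3 + 6·0 = 2
u_89 = 2·2 + 6·6 + 6·3 = 2
u_90 = 2·2 + 6·2 + 6·6 = 3
u_91 = 2·3 + 6·2 + 6·2 = 2
u_92 = 2·2 + 6·3 + 6·2 = 6
u_93 = 2·6 + 6·2 + 6·3 = 0
u_94 = 2·0 + 6·6 + 6·2 = 6
u_95 = 2·6 + 6·0 + 6·6 = 6
u_96 = 2·6 + 6·6 + 6·0 = 6
u_97 = 2·6 + 6·6 + 6·6 = 0
u_98 = 2·0 + 6·6 + 6·6 = 2
u_99 = 2·2 + 6·0 + 6·6 = 5
u_100 = 2·5 + 6·2 + 6·0 = 1
u_101 = 2·1 + 6·5 + 6·2 = 2
u_102 = 2·2 + 6·1 + 6·5 = 5
u_103 = 2·5 + 6·2 + 6·1 = 0
u_104 = 2·0 + 6·5 + 6·2 = 0
u_105 = 2·0 + 6·0 + 6·5 = 2
u_106 = 2·2 + 6·0 + 6·0 = 4
u_107 = 2·4 + 6·2 + 6·0 = 6
u_108 = 2·6 + 6·4 + 6·2 = 6
u_109 = 2·6 + 6·6 + 6·4 = 2
u_110 = 2·2 + 6·6 + 6·6 = 6
u_111 = 2·6 + 6·2 + 6·6 = 4
u_112 = 2·4 + 6·6 + 6·2 = 0
u_113 = 2·0 + 6·4 + 6·6 = 4
u_114 = 2·4 + 6·0 + 6·4 = 4
u_115 = 2·4 + 6·4 + 6·0 = 4
u_116 = 2·4 + 6·4 + 6·4 = 0
(u_114, u_115, u_116) = (4, 4, 0) = (u_0, u_1, u_2), so the sequence has period 114.
268 ≡ 40 (mod 114), hence u_268 = u_40 = 0.

0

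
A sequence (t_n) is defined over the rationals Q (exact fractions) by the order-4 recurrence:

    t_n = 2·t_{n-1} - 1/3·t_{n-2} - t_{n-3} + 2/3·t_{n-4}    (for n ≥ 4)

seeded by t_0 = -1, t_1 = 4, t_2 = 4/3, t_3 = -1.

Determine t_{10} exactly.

t_4 = 2·-1 + -1/3·4/3 + -1·4 + 2/3·-1 = -64/9
t_5 = 2·-64/9 + -1/3·-1 + -1·4/3 + 2/3·4 = -113/9
t_6 = 2·-113/9 + -1/3·-64/9 + -1·-1 + 2/3·4/3 = -563/27
t_7 = 2·-563/27 + -1/3·-113/9 + -1·-64/9 + 2/3·-1 = -839/27
t_8 = 2·-839/27 + -1/3·-563/27 + -1·-113/9 + 2/3·-64/9 = -3838/81
t_9 = 2·-3838/81 + -1/3·-839/27 + -1·-563/27 + 2/3·-113/9 = -1942/27
t_10 = 2·-1942/27 + -1/3·-3838/81 + -1·-839/27 + 2/3·-563/27 = -26945/243

-26945/243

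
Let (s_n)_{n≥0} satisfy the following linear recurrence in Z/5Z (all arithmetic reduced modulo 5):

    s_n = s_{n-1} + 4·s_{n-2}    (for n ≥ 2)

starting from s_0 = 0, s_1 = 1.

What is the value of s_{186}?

s_2 = 1·1 + 4·0 = 1
s_3 = 1·1 + 4·1 = 0
s_4 = 1·0 + 4·1 = 4
s_5 = 1·4 + 4·0 = 4
s_6 = 1·4 + 4·4 = 0
s_7 = 1·0 + 4·4 = 1
(s_6, s_7) = (0, 1) = (s_0, s_1), so the sequence has period 6.
186 ≡ 0 (mod 6), hence s_186 = s_0 = 0.

0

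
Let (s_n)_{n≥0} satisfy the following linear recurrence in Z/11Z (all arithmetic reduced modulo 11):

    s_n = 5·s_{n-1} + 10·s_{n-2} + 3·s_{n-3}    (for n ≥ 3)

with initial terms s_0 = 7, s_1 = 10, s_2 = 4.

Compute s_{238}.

1

s_3 = 5·4 + 10·10 + 3·7 = 9
s_4 = 5·9 + 10·4 + 3·10 = 5
s_5 = 5·5 + 10·9 + 3·4 = 6
s_6 = 5·6 + 10·5 + 3·9 = 8
s_7 = 5·8 + 10·6 + 3·5 = 5
s_8 = 5·5 + 10·8 + 3·6 = 2
s_9 = 5·2 + 10·5 + 3·8 = 7
s_10 = 5·7 + 10·2 + 3·5 = 4
s_11 = 5·4 + 10·7 + 3·2 = 8
s_12 = 5·8 + 10·4 + 3·7 = 2
s_13 = 5·2 + 10·8 + 3·4 = 3
s_14 = 5·3 + 10·2 + 3·8 = 4
s_15 = 5·4 + 10·3 + 3·2 = 1
s_16 = 5·1 + 10·4 + 3·3 = 10
s_17 = 5·10 + 10·1 + 3·4 = 6
s_18 = 5·6 + 10·10 + 3·1 = 1
s_19 = 5·1 + 10·6 + 3·10 = 7
s_20 = 5·7 + 10·1 + 3·6 = 8
s_21 = 5·8 + 10·7 + 3·1 = 3
s_22 = 5·3 + 10·8 + 3·7 = 6
s_23 = 5·6 + 10·3 + 3·8 = 7
s_24 = 5·7 + 10·6 + 3·3 = 5
s_25 = 5·5 + 10·7 + 3·6 = 3
s_26 = 5·3 + 10·5 + 3·7 = 9
s_27 = 5·9 + 10·3 + 3·5 = 2
s_28 = 5·2 + 10·9 + 3·3 = 10
s_29 = 5·10 + 10·2 + 3·9 = 9
s_30 = 5·9 + 10·10 + 3·2 = 8
s_31 = 5·8 + 10·9 + 3·10 = 6
s_32 = 5·6 + 10·8 + 3·9 = 5
s_33 = 5·5 + 10·6 + 3·8 = 10
s_34 = 5·10 + 10·5 + 3·6 = 8
s_35 = 5·8 + 10·10 + 3·5 = 1
s_36 = 5·1 + 10·8 + 3·10 = 5
s_37 = 5·5 + 10·1 + 3·8 = 4
s_38 = 5·4 + 10·5 + 3·1 = 7
s_39 = 5·7 + 10·4 + 3·5 = 2
s_40 = 5·2 + 10·7 + 3·4 = 4
s_41 = 5·4 + 10·2 + 3·7 = 6
s_42 = 5·6 + 10·4 + 3·2 = 10
s_43 = 5·10 + 10·6 + 3·4 = 1
s_44 = 5·1 + 10·10 + 3·6 = 2
s_45 = 5·2 + 10·1 + 3·10 = 6
s_46 = 5·6 + 10·2 + 3·1 = 9
s_47 = 5·9 + 10·6 + 3·2 = 1
s_48 = 5·1 + 10·9 + 3·6 = 3
s_49 = 5·3 + 10·1 + 3·9 = 8
s_50 = 5·8 + 10·3 + 3·1 = 7
s_51 = 5·7 + 10·8 + 3·3 = 3
s_52 = 5·3 + 10·7 + 3·8 = 10
s_53 = 5·10 + 10·3 + 3·7 = 2
s_54 = 5·2 + 10·10 + 3·3 = 9
s_55 = 5·9 + 10·2 + 3·10 = 7
s_56 = 5·7 + 10·9 + 3·2 = 10
s_57 = 5·10 + 10·7 + 3·9 = 4
(s_55, s_56, s_57) = (7, 10, 4) = (s_0, s_1, s_2), so the sequence has period 55.
238 ≡ 18 (mod 55), hence s_238 = s_18 = 1.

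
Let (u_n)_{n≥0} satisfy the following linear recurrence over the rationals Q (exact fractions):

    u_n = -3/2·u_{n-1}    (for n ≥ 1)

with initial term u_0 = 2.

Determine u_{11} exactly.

-177147/1024

u_1 = -3/2·2 = -3
u_2 = -3/2·-3 = 9/2
u_3 = -3/2·9/2 = -27/4
u_4 = -3/2·-27/4 = 81/8
u_5 = -3/2·81/8 = -243/16
u_6 = -3/2·-243/16 = 729/32
u_7 = -3/2·729/32 = -2187/64
u_8 = -3/2·-2187/64 = 6561/128
u_9 = -3/2·6561/128 = -19683/256
u_10 = -3/2·-19683/256 = 59049/512
u_11 = -3/2·59049/512 = -177147/1024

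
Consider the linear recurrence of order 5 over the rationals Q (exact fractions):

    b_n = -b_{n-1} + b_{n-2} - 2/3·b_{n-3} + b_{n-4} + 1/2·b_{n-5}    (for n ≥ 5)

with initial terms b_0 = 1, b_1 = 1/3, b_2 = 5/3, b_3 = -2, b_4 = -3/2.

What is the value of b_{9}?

b_5 = -1·-3/2 + 1·-2 + -2/3·5/3 + 1·1/3 + 1/2·1 = -7/9
b_6 = -1·-7/9 + 1·-3/2 + -2/3·-2 + 1·5/3 + 1/2·1/3 = 22/9
b_7 = -1·22/9 + 1·-7/9 + -2/3·-3/2 + 1·-2 + 1/2·5/3 = -61/18
b_8 = -1·-61/18 + 1·22/9 + -2/3·-7/9 + 1·-3/2 + 1/2·-2 = 104/27
b_9 = -1·104/27 + 1·-61/18 + -2/3·22/9 + 1·-7/9 + 1/2·-3/2 = -1123/108

-1123/108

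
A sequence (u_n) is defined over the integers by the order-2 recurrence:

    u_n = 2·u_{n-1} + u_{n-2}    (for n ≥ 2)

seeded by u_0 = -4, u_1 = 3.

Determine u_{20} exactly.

21482848

u_2 = 2·3 + 1·-4 = 2
u_3 = 2·2 + 1·3 = 7
u_4 = 2·7 + 1·2 = 16
u_5 = 2·16 + 1·7 = 39
u_6 = 2·39 + 1·16 = 94
u_7 = 2·94 + 1·39 = 227
u_8 = 2·227 + 1·94 = 548
u_9 = 2·548 + 1·227 = 1323
u_10 = 2·1323 + 1·548 = 3194
u_11 = 2·3194 + 1·1323 = 7711
u_12 = 2·7711 + 1·3194 = 18616
u_13 = 2·18616 + 1·7711 = 44943
u_14 = 2·44943 + 1·18616 = 108502
u_15 = 2·108502 + 1·44943 = 261947
u_16 = 2·261947 + 1·108502 = 632396
u_17 = 2·632396 + 1·261947 = 1526739
u_18 = 2·1526739 + 1·632396 = 3685874
u_19 = 2·3685874 + 1·1526739 = 8898487
u_20 = 2·8898487 + 1·3685874 = 21482848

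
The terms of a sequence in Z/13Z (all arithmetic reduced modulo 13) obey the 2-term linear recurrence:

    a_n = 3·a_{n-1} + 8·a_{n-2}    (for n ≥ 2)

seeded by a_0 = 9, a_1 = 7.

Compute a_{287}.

a_2 = 3·7 + 8·9 = 2
a_3 = 3·2 + 8·7 = 10
a_4 = 3·10 + 8·2 = 7
a_5 = 3·7 + 8·10 = 10
a_6 = 3·10 + 8·7 = 8
a_7 = 3·8 + 8·10 = 0
a_8 = 3·0 + 8·8 = 12
a_9 = 3·12 + 8·0 = 10
a_10 = 3·10 + 8·12 = 9
a_11 = 3·9 + 8·10 = 3
a_12 = 3·3 + 8·9 = 3
a_13 = 3·3 + 8·3 = 7
a_14 = 3·7 + 8·3 = 6
a_15 = 3·6 + 8·7 = 9
a_16 = 3·9 + 8·6 = 10
a_17 = 3·10 + 8·9 = 11
a_18 = 3·11 + 8·10 = 9
a_19 = 3·9 + 8·11 = 11
a_20 = 3·11 + 8·9 = 1
a_21 = 3·1 + 8·11 = 0
a_22 = 3·0 + 8·1 = 8
a_23 = 3·8 + 8·0 = 11
a_24 = 3·11 + 8·8 = 6
a_25 = 3·6 + 8·11 = 2
a_26 = 3·2 + 8·6 = 2
a_27 = 3·2 + 8·2 = 9
a_28 = 3·9 + 8·2 = 4
a_29 = 3·4 + 8·9 = 6
a_30 = 3·6 + 8·4 = 11
a_31 = 3·11 + 8·6 = 3
a_32 = 3·3 + 8·11 = 6
a_33 = 3·6 + 8·3 = 3
a_34 = 3·3 + 8·6 = 5
a_35 = 3·5 + 8·3 = 0
a_36 = 3·0 + 8·5 = 1
a_37 = 3·1 + 8·0 = 3
a_38 = 3·3 + 8·1 = 4
a_39 = 3·4 + 8·3 = 10
a_40 = 3·10 + 8·4 = 10
a_41 = 3·10 + 8·10 = 6
a_42 = 3·6 + 8·10 = 7
a_43 = 3·7 + 8·6 = 4
a_44 = 3·4 + 8·7 = 3
a_45 = 3·3 + 8·4 = 2
a_46 = 3·2 + 8·3 = 4
a_47 = 3·4 + 8·2 = 2
a_48 = 3·2 + 8·4 = 12
a_49 = 3·12 + 8·2 = 0
a_50 = 3·0 + 8·12 = 5
a_51 = 3·5 + 8·0 = 2
a_52 = 3·2 + 8·5 = 7
a_53 = 3·7 + 8·2 = 11
a_54 = 3·11 + 8·7 = 11
a_55 = 3·11 + 8·11 = 4
a_56 = 3·4 + 8·11 = 9
a_57 = 3·9 + 8·4 = 7
(a_56, a_57) = (9, 7) = (a_0, a_1), so the sequence has period 56.
287 ≡ 7 (mod 56), hence a_287 = a_7 = 0.

0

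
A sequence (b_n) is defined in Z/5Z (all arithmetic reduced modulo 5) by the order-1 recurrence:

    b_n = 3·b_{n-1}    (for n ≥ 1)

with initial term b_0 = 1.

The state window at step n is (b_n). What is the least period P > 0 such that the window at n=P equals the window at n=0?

4

n=0: window = (1)
n=1: window = (3)
n=2: window = (4)
n=3: window = (2)
n=4: window = (1)
window at n=4 equals window at n=0 → period = 4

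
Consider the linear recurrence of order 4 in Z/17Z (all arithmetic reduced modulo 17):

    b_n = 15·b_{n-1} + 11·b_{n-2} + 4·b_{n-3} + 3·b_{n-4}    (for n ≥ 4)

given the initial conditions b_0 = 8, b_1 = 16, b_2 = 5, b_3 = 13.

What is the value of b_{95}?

15

b_4 = 15·13 + 11·5 + 4·16 + 3·8 = 15
b_5 = 15·15 + 11·13 + 4·5 + 3·16 = 11
b_6 = 15·11 + 11·15 + 4·13 + 3·5 = 6
b_7 = 15·6 + 11·11 + 4·15 + 3·13 = 4
b_8 = 15·4 + 11·6 + 4·11 + 3·15 = 11
b_9 = 15·11 + 11·4 + 4·6 + 3·11 = 11
b_10 = 15·11 + 11·11 + 4·4 + 3·6 = 14
b_11 = 15·14 + 11·11 + 4·11 + 3·4 = 13
b_12 = 15·13 + 11·14 + 4·11 + 3·11 = 1
b_13 = 15·1 + 11·13 + 4·14 + 3·11 = 9
b_14 = 15·9 + 11·1 + 4·13 + 3·14 = 2
b_15 = 15·2 + 11·9 + 4·1 + 3·13 = 2
b_16 = 15·2 + 11·2 + 4·9 + 3·1 = 6
b_17 = 15·6 + 11·2 + 4·2 + 3·9 = 11
b_18 = 15·11 + 11·6 + 4·2 + 3·2 = 7
b_19 = 15·7 + 11·11 + 4·6 + 3·2 = 1
b_20 = 15·1 + 11·7 + 4·11 + 3·6 = 1
b_21 = 15·1 + 11·1 + 4·7 + 3·11 = 2
b_22 = 15·2 + 11·1 + 4·1 + 3·7 = 15
b_23 = 15·15 + 11·2 + 4·1 + 3·1 = 16
b_24 = 15·16 + 11·15 + 4·2 + 3·1 = 8
b_25 = 15·8 + 11·16 + 4·15 + 3·2 = 5
b_26 = 15·5 + 11·8 + 4·16 + 3·15 = 0
b_27 = 15·0 + 11·5 + 4·8 + 3·16 = 16
b_28 = 15·16 + 11·0 + 4·5 + 3·8 = 12
b_29 = 15·12 + 11·16 + 4·0 + 3·5 = 14
b_30 = 15·14 + 11·12 + 4·16 + 3·0 = 15
b_31 = 15·15 + 11·14 + 4·12 + 3·16 = 16
b_32 = 15·16 + 11·15 + 4·14 + 3·12 = 4
b_33 = 15·4 + 11·16 + 4·15 + 3·14 = 15
b_34 = 15·15 + 11·4 + 4·16 + 3·15 = 4
b_35 = 15·4 + 11·15 + 4·4 + 3·16 = 0
b_36 = 15·0 + 11·4 + 4·15 + 3·4 = 14
b_37 = 15·14 + 11·0 + 4·4 + 3·15 = 16
b_38 = 15·16 + 11·14 + 4·0 + 3·4 = 15
b_39 = 15·15 + 11·16 + 4·14 + 3·0 = 15
b_40 = 15·15 + 11·15 + 4·16 + 3·14 = 3
b_41 = 15·3 + 11·15 + 4·15 + 3·16 = 12
b_42 = 15·12 + 11·3 + 4·15 + 3·15 = 12
b_43 = 15·12 + 11·12 + 4·3 + 3·15 = 12
b_44 = 15·12 + 11·12 + 4·12 + 3·3 = 12
b_45 = 15·12 + 11·12 + 4·12 + 3·12 = 5
b_46 = 15·5 + 11·12 + 4·12 + 3·12 = 2
b_47 = 15·2 + 11·5 + 4·12 + 3·12 = 16
b_48 = 15·16 + 11·2 + 4·5 + 3·12 = 12
b_49 = 15·12 + 11·16 + 4·2 + 3·5 = 5
b_50 = 15·5 + 11·12 + 4·16 + 3·2 = 5
b_51 = 15·5 + 11·5 + 4·12 + 3·16 = 5
b_52 = 15·5 + 11·5 + 4·5 + 3·12 = 16
b_53 = 15·16 + 11·5 + 4·5 + 3·5 = 7
b_54 = 15·7 + 11·16 + 4·5 + 3·5 = 10
b_55 = 15·10 + 11·7 + 4·16 + 3·5 = 0
b_56 = 15·0 + 11·10 + 4·7 + 3·16 = 16
b_57 = 15·16 + 11·0 + 4·10 + 3·7 = 12
b_58 = 15·12 + 11·16 + 4·0 + 3·10 = 12
b_59 = 15·12 + 11·12 + 4·16 + 3·0 = 2
b_60 = 15·2 + 11·12 + 4·12 + 3·16 = 3
b_61 = 15·3 + 11·2 + 4·12 + 3·12 = 15
b_62 = 15·15 + 11·3 + 4·2 + 3·12 = 13
b_63 = 15·13 + 11·15 + 4·3 + 3·2 = 4
b_64 = 15·4 + 11·13 + 4·15 + 3·3 = 0
b_65 = 15·0 + 11·4 + 4·13 + 3·15 = 5
b_66 = 15·5 + 11·0 + 4·4 + 3·13 = 11
b_67 = 15·11 + 11·5 + 4·0 + 3·4 = 11
b_68 = 15·11 + 11·11 + 4·5 + 3·0 = 0
b_69 = 15·0 + 11·11 + 4·11 + 3·5 = 10
b_70 = 15·10 + 11·0 + 4·11 + 3·11 = 6
b_71 = 15·6 + 11·10 + 4·0 + 3·11 = 12
b_72 = 15·12 + 11·6 + 4·10 + 3·0 = 14
b_73 = 15·14 + 11·12 + 4·6 + 3·10 = 5
b_74 = 15·5 + 11·14 + 4·12 + 3·6 = 6
b_75 = 15·6 + 11·5 + 4·14 + 3·12 = 16
b_76 = 15·16 + 11·6 + 4·5 + 3·14 = 11
b_77 = 15·11 + 11·16 + 4·6 + 3·5 = 6
b_78 = 15·6 + 11·11 + 4·16 + 3·6 = 4
b_79 = 15·4 + 11·6 + 4·11 + 3·16 = 14
b_80 = 15·14 + 11·4 + 4·6 + 3·11 = 5
b_81 = 15·5 + 11·14 + 4·4 + 3·6 = 8
b_82 = 15·8 + 11·5 + 4·14 + 3·4 = 5
b_83 = 15·5 + 11·8 + 4·5 + 3·14 = 4
b_84 = 15·4 + 11·5 + 4·8 + 3·5 = 9
b_85 = 15·9 + 11·4 + 4·5 + 3·8 = 2
b_86 = 15·2 + 11·9 + 4·4 + 3·5 = 7
b_87 = 15·7 + 11·2 + 4·9 + 3·4 = 5
b_88 = 15·5 + 11·7 + 4·2 + 3·9 = 0
b_89 = 15·0 + 11·5 + 4·7 + 3·2 = 4
b_90 = 15·4 + 11·0 + 4·5 + 3·7 = 16
b_91 = 15·16 + 11·4 + 4·0 + 3·5 = 10
b_92 = 15·10 + 11·16 + 4·4 + 3·0 = 2
b_93 = 15·2 + 11·10 + 4·16 + 3·4 = 12
b_94 = 15·12 + 11·2 + 4·10 + 3·16 = 1
b_95 = 15·1 + 11·12 + 4·2 + 3·10 = 15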